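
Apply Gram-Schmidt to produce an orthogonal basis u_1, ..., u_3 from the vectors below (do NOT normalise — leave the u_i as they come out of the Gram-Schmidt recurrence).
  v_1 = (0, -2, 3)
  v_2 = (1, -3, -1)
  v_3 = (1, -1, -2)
Orthogonal basis:
  u_1 = (0, -2, 3)
  u_2 = (1, -33/13, -22/13)
  u_3 = (22/67, 6/67, 4/67)

Apply the Gram-Schmidt recurrence
  u_1 = v_1
  u_i = v_i − Σ_{j<i} ((v_i · u_j) / (u_j · u_j)) · u_j.

Step by step this gives:
  u_1 = (0, -2, 3)
  u_2 = (1, -33/13, -22/13)
  u_3 = (22/67, 6/67, 4/67)

Orthogonality check:
  u_2 · u_1 = 0 (should be 0)
  u_3 · u_1 = 0 (should be 0)
  u_3 · u_2 = 0 (should be 0)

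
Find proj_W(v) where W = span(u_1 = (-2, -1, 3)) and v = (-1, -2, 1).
proj_W(v) = (-1, -1/2, 3/2)

Set up U = [u_1 | ... | u_1] ∈ R^(3×1). The projector onto W = col(U) is P = U (U^T U)^(-1) U^T.
Compute U^T U =
  [14],
and U^T v = (7).
Solve U^T U · c = U^T v for the coefficients: c = (1/2). The projection is proj_W(v) = U c.
Check: (v - proj_W(v)) · u_1 = 0  (should be 0).
Result: proj_W(v) = (-1, -1/2, 3/2).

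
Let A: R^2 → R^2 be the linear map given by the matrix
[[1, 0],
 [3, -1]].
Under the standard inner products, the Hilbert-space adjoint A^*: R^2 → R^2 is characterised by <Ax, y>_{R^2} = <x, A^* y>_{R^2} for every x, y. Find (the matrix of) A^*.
A^* = A^T =
[[1, 3],
 [0, -1]]

For real matrices with standard dot products, the defining identity <Ax, y> = <x, A^* y> gives (Ax)^T y = x^T (A^*) y, i.e. x^T A^T y = x^T (A^*) y. Since this holds for all x, y, we must have A^* = A^T. Therefore
A^* =
[[1, 3],
 [0, -1]].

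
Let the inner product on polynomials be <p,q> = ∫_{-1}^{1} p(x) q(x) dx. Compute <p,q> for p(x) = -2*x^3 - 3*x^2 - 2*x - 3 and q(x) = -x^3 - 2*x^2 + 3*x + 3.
<p,q> = -792/35

Expand the product: p(x)·q(x) = 2*x^6 + 7*x^5 + 2*x^4 - 8*x^3 - 9*x^2 - 15*x - 9.
∫_{-1}^{1} of each monomial x^k gives [2/(k+1) if k even, 0 if k odd]. Integrating term-by-term (or equivalently evaluating the antiderivative F(x) = 2*x^7/7 + 7*x^6/6 + 2*x^5/5 - 2*x^4 - 3*x^3 - 15*x^2/2 - 9*x at the endpoints):
  F(1) − F(−1) = -2063/105 − (313/105) = -792/35.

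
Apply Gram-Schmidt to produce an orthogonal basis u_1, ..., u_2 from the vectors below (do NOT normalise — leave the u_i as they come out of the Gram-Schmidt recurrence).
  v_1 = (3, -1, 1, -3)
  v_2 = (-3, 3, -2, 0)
Orthogonal basis:
  u_1 = (3, -1, 1, -3)
  u_2 = (-9/10, 23/10, -13/10, -21/10)

Apply the Gram-Schmidt recurrence
  u_1 = v_1
  u_i = v_i − Σ_{j<i} ((v_i · u_j) / (u_j · u_j)) · u_j.

Step by step this gives:
  u_1 = (3, -1, 1, -3)
  u_2 = (-9/10, 23/10, -13/10, -21/10)

Orthogonality check:
  u_2 · u_1 = 0 (should be 0)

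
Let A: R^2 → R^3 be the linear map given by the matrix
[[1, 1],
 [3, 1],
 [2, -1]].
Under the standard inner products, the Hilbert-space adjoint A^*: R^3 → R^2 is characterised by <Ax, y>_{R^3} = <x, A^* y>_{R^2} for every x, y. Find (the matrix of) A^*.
A^* = A^T =
[[1, 3, 2],
 [1, 1, -1]]

For real matrices with standard dot products, the defining identity <Ax, y> = <x, A^* y> gives (Ax)^T y = x^T (A^*) y, i.e. x^T A^T y = x^T (A^*) y. Since this holds for all x, y, we must have A^* = A^T. Therefore
A^* =
[[1, 3, 2],
 [1, 1, -1]].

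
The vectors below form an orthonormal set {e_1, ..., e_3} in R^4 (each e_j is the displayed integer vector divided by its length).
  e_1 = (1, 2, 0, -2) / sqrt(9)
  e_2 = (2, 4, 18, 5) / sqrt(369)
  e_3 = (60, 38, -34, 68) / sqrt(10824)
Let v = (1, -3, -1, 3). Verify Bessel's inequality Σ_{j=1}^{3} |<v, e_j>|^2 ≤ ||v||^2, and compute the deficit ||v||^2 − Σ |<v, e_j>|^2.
Σ |<v, e_j>|^2 = 562/33; ||v||^2 = 20; deficit = 98/33

Write each e_j = u_j / sqrt(<u_j, u_j>) where u_j is the displayed integer vector. Then <v, e_j> = <v, u_j> / sqrt(<u_j, u_j>), so |<v, e_j>|^2 = <v, u_j>^2 / <u_j, u_j>.
Coefficients: <v, e_1> = -11/sqrt(9), <v, e_2> = -13/sqrt(369), <v, e_3> = 184/sqrt(10824).
Square and sum: Σ |<v, e_j>|^2 = 562/33.
Compute ||v||^2 = v·v = 20.
Deficit = 20 − 562/33 = 98/33 ≥ 0, confirming Bessel's inequality. (The deficit equals ||v − Σ <v,e_j> e_j||^2, the squared distance from v to span{e_j}.)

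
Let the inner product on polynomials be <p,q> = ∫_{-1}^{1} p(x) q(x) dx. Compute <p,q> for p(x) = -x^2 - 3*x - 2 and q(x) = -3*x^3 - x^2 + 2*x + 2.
<p,q> = -8

Expand the product: p(x)·q(x) = 3*x^5 + 10*x^4 + 7*x^3 - 6*x^2 - 10*x - 4.
∫_{-1}^{1} of each monomial x^k gives [2/(k+1) if k even, 0 if k odd]. Integrating term-by-term (or equivalently evaluating the antiderivative F(x) = x^6/2 + 2*x^5 + 7*x^4/4 - 2*x^3 - 5*x^2 - 4*x at the endpoints):
  F(1) − F(−1) = -27/4 − (5/4) = -8.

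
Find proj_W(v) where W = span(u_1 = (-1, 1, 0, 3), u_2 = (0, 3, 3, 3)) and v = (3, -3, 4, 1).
proj_W(v) = (1, 1, 2, -1)

Set up U = [u_1 | ... | u_2] ∈ R^(4×2). The projector onto W = col(U) is P = U (U^T U)^(-1) U^T.
Compute U^T U =
  [11, 12]
  [12, 27],
and U^T v = (-3, 6).
Solve U^T U · c = U^T v for the coefficients: c = (-1, 2/3). The projection is proj_W(v) = U c.
Check: (v - proj_W(v)) · u_1 = 0  (should be 0).
Check: (v - proj_W(v)) · u_2 = 0  (should be 0).
Result: proj_W(v) = (1, 1, 2, -1).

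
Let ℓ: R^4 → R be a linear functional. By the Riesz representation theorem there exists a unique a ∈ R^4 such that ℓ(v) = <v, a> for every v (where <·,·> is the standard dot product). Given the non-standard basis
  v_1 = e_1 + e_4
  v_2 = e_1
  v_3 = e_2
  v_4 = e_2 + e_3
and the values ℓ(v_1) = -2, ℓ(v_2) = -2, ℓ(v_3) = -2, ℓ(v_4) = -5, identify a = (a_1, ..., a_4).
a = (-2, -2, -3, 0)

Write a = (a_1, ..., a_4) in the standard basis. For each basis vector v_i, ℓ(v_i) = <v_i, a> is a linear equation in the a_j's. Collect the n equations into a matrix system V a = ℓ, where row i of V is v_i (expressed in the standard basis). Since V is invertible (lower-triangular with 1s on the diagonal, up to permutation), solve by back-substitution:
  V =
[[1, 0, 0, 1],
 [1, 0, 0, 0],
 [0, 1, 0, 0],
 [0, 1, 1, 0]]
  V a = (-2, -2, -2, -5)
Solving gives a = (-2, -2, -3, 0).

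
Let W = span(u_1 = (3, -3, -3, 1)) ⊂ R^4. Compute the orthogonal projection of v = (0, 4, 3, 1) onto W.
proj_W(v) = (-15/7, 15/7, 15/7, -5/7)

Set up U = [u_1 | ... | u_1] ∈ R^(4×1). The projector onto W = col(U) is P = U (U^T U)^(-1) U^T.
Compute U^T U =
  [28],
and U^T v = (-20).
Solve U^T U · c = U^T v for the coefficients: c = (-5/7). The projection is proj_W(v) = U c.
Check: (v - proj_W(v)) · u_1 = 0  (should be 0).
Result: proj_W(v) = (-15/7, 15/7, 15/7, -5/7).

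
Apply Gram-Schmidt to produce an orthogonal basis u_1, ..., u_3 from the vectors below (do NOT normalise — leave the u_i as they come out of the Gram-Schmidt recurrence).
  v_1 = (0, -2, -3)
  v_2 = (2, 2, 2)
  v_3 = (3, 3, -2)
Orthogonal basis:
  u_1 = (0, -2, -3)
  u_2 = (2, 6/13, -4/13)
  u_3 = (-5/7, 15/7, -10/7)

Apply the Gram-Schmidt recurrence
  u_1 = v_1
  u_i = v_i − Σ_{j<i} ((v_i · u_j) / (u_j · u_j)) · u_j.

Step by step this gives:
  u_1 = (0, -2, -3)
  u_2 = (2, 6/13, -4/13)
  u_3 = (-5/7, 15/7, -10/7)

Orthogonality check:
  u_2 · u_1 = 0 (should be 0)
  u_3 · u_1 = 0 (should be 0)
  u_3 · u_2 = 0 (should be 0)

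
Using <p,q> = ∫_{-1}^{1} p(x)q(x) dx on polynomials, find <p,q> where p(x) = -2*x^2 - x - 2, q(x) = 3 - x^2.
<p,q> = -208/15

Expand the product: p(x)·q(x) = 2*x^4 + x^3 - 4*x^2 - 3*x - 6.
∫_{-1}^{1} of each monomial x^k gives [2/(k+1) if k even, 0 if k odd]. Integrating term-by-term (or equivalently evaluating the antiderivative F(x) = 2*x^5/5 + x^4/4 - 4*x^3/3 - 3*x^2/2 - 6*x at the endpoints):
  F(1) − F(−1) = -491/60 − (341/60) = -208/15.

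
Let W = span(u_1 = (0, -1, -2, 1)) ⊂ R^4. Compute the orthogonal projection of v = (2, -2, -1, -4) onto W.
proj_W(v) = (0, 0, 0, 0)

Set up U = [u_1 | ... | u_1] ∈ R^(4×1). The projector onto W = col(U) is P = U (U^T U)^(-1) U^T.
Compute U^T U =
  [6],
and U^T v = (0).
Solve U^T U · c = U^T v for the coefficients: c = (0). The projection is proj_W(v) = U c.
Check: (v - proj_W(v)) · u_1 = 0  (should be 0).
Result: proj_W(v) = (0, 0, 0, 0).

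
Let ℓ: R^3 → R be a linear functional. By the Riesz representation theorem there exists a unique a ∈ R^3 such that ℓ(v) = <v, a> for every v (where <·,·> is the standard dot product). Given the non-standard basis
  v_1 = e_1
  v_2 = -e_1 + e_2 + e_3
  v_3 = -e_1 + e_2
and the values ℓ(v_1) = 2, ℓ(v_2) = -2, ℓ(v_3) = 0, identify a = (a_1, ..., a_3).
a = (2, 2, -2)

Write a = (a_1, ..., a_3) in the standard basis. For each basis vector v_i, ℓ(v_i) = <v_i, a> is a linear equation in the a_j's. Collect the n equations into a matrix system V a = ℓ, where row i of V is v_i (expressed in the standard basis). Since V is invertible (lower-triangular with 1s on the diagonal, up to permutation), solve by back-substitution:
  V =
[[1, 0, 0],
 [-1, 1, 1],
 [-1, 1, 0]]
  V a = (2, -2, 0)
Solving gives a = (2, 2, -2).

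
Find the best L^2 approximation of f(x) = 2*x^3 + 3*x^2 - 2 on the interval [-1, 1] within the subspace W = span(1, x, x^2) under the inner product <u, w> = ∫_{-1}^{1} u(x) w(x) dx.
g(x) = 3*x^2 + 6*x/5 - 2

The best approximation g ∈ W is the orthogonal projection of f onto W. Writing g = a_0 + a_1 x + a_2 x^2, the coefficients solve the normal equations G · a = b where
  G_{ij} = <φ_i, φ_j> and b_i = <f, φ_i>, with φ_0 = 1, φ_1 = x, φ_2 = x^2.
G =
  [2, 0, 2/3]
  [0, 2/3, 0]
  [2/3, 0, 2/5],
b = (-2, 4/5, -2/15).
Solving gives a_0 = -2, a_1 = 6/5, a_2 = 3, so
  g(x) = 3*x^2 + 6*x/5 - 2.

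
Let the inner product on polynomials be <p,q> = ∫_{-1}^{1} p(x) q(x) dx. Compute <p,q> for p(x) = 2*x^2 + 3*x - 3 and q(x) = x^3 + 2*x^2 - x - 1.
<p,q> = 22/15

Expand the product: p(x)·q(x) = 2*x^5 + 7*x^4 + x^3 - 11*x^2 + 3.
∫_{-1}^{1} of each monomial x^k gives [2/(k+1) if k even, 0 if k odd]. Integrating term-by-term (or equivalently evaluating the antiderivative F(x) = x^6/3 + 7*x^5/5 + x^4/4 - 11*x^3/3 + 3*x at the endpoints):
  F(1) − F(−1) = 79/60 − (-3/20) = 22/15.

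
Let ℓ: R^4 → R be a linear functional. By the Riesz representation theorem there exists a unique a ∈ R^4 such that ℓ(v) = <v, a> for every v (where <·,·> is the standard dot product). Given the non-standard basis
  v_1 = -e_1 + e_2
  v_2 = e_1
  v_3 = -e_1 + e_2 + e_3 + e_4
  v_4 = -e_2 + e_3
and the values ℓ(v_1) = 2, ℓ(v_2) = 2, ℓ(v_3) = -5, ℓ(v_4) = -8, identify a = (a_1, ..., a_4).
a = (2, 4, -4, -3)

Write a = (a_1, ..., a_4) in the standard basis. For each basis vector v_i, ℓ(v_i) = <v_i, a> is a linear equation in the a_j's. Collect the n equations into a matrix system V a = ℓ, where row i of V is v_i (expressed in the standard basis). Since V is invertible (lower-triangular with 1s on the diagonal, up to permutation), solve by back-substitution:
  V =
[[-1, 1, 0, 0],
 [1, 0, 0, 0],
 [-1, 1, 1, 1],
 [0, -1, 1, 0]]
  V a = (2, 2, -5, -8)
Solving gives a = (2, 4, -4, -3).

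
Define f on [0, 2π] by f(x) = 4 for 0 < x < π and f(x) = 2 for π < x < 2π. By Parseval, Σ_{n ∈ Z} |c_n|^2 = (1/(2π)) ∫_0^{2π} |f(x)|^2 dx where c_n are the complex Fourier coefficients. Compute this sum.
Σ |c_n|^2 = 10

Parseval equates the L^2 energy of f (normalised by 1/(2π)) with the ℓ^2 sum of its Fourier coefficients: (1/(2π)) ∫_0^{2π} |f|^2 = Σ |c_n|^2.
Compute the left side: (1/(2π)) [∫_0^π 4^2 dx + ∫_π^{2π} 2^2 dx] = (1/(2π)) · (16π + 4π) = (16 + 4)/2 = 10.
So Σ_{n ∈ Z} |c_n|^2 = 10.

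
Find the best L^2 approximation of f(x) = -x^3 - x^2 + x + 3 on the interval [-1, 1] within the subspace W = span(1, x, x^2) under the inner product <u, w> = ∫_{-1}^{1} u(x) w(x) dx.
g(x) = -x^2 + 2*x/5 + 3

The best approximation g ∈ W is the orthogonal projection of f onto W. Writing g = a_0 + a_1 x + a_2 x^2, the coefficients solve the normal equations G · a = b where
  G_{ij} = <φ_i, φ_j> and b_i = <f, φ_i>, with φ_0 = 1, φ_1 = x, φ_2 = x^2.
G =
  [2, 0, 2/3]
  [0, 2/3, 0]
  [2/3, 0, 2/5],
b = (16/3, 4/15, 8/5).
Solving gives a_0 = 3, a_1 = 2/5, a_2 = -1, so
  g(x) = -x^2 + 2*x/5 + 3.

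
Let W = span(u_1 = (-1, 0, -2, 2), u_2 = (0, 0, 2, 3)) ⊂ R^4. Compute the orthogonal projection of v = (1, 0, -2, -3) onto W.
proj_W(v) = (13/113, 0, -196/113, -359/113)

Set up U = [u_1 | ... | u_2] ∈ R^(4×2). The projector onto W = col(U) is P = U (U^T U)^(-1) U^T.
Compute U^T U =
  [9, 2]
  [2, 13],
and U^T v = (-3, -13).
Solve U^T U · c = U^T v for the coefficients: c = (-13/113, -111/113). The projection is proj_W(v) = U c.
Check: (v - proj_W(v)) · u_1 = 0  (should be 0).
Check: (v - proj_W(v)) · u_2 = 0  (should be 0).
Result: proj_W(v) = (13/113, 0, -196/113, -359/113).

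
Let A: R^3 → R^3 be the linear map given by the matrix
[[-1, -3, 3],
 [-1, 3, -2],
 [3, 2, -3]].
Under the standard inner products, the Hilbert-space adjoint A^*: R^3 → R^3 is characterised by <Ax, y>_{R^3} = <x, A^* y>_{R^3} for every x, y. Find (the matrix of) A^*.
A^* = A^T =
[[-1, -1, 3],
 [-3, 3, 2],
 [3, -2, -3]]

For real matrices with standard dot products, the defining identity <Ax, y> = <x, A^* y> gives (Ax)^T y = x^T (A^*) y, i.e. x^T A^T y = x^T (A^*) y. Since this holds for all x, y, we must have A^* = A^T. Therefore
A^* =
[[-1, -1, 3],
 [-3, 3, 2],
 [3, -2, -3]].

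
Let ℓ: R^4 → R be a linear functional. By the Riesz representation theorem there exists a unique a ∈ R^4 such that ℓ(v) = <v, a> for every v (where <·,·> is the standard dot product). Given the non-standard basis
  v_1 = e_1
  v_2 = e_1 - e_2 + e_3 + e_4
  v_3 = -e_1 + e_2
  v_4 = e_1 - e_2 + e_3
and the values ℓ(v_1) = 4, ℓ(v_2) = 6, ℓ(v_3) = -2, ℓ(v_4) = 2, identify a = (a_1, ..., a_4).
a = (4, 2, 0, 4)

Write a = (a_1, ..., a_4) in the standard basis. For each basis vector v_i, ℓ(v_i) = <v_i, a> is a linear equation in the a_j's. Collect the n equations into a matrix system V a = ℓ, where row i of V is v_i (expressed in the standard basis). Since V is invertible (lower-triangular with 1s on the diagonal, up to permutation), solve by back-substitution:
  V =
[[1, 0, 0, 0],
 [1, -1, 1, 1],
 [-1, 1, 0, 0],
 [1, -1, 1, 0]]
  V a = (4, 6, -2, 2)
Solving gives a = (4, 2, 0, 4).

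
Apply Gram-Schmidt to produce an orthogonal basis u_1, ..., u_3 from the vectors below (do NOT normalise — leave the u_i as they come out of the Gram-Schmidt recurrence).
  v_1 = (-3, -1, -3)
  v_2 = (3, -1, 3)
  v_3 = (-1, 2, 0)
Orthogonal basis:
  u_1 = (-3, -1, -3)
  u_2 = (6/19, -36/19, 6/19)
  u_3 = (-1/2, 0, 1/2)

Apply the Gram-Schmidt recurrence
  u_1 = v_1
  u_i = v_i − Σ_{j<i} ((v_i · u_j) / (u_j · u_j)) · u_j.

Step by step this gives:
  u_1 = (-3, -1, -3)
  u_2 = (6/19, -36/19, 6/19)
  u_3 = (-1/2, 0, 1/2)

Orthogonality check:
  u_2 · u_1 = 0 (should be 0)
  u_3 · u_1 = 0 (should be 0)
  u_3 · u_2 = 0 (should be 0)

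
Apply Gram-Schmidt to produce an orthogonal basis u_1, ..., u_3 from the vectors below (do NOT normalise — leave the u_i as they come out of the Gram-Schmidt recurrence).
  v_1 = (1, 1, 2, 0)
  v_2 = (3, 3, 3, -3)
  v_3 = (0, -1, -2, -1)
Orthogonal basis:
  u_1 = (1, 1, 2, 0)
  u_2 = (1, 1, -1, -3)
  u_3 = (1/2, -1/2, 0, 0)

Apply the Gram-Schmidt recurrence
  u_1 = v_1
  u_i = v_i − Σ_{j<i} ((v_i · u_j) / (u_j · u_j)) · u_j.

Step by step this gives:
  u_1 = (1, 1, 2, 0)
  u_2 = (1, 1, -1, -3)
  u_3 = (1/2, -1/2, 0, 0)

Orthogonality check:
  u_2 · u_1 = 0 (should be 0)
  u_3 · u_1 = 0 (should be 0)
  u_3 · u_2 = 0 (should be 0)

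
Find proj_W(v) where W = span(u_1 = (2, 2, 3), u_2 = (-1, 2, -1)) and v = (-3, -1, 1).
proj_W(v) = (-55/101, -70/101, -85/101)

Set up U = [u_1 | ... | u_2] ∈ R^(3×2). The projector onto W = col(U) is P = U (U^T U)^(-1) U^T.
Compute U^T U =
  [17, -1]
  [-1, 6],
and U^T v = (-5, 0).
Solve U^T U · c = U^T v for the coefficients: c = (-30/101, -5/101). The projection is proj_W(v) = U c.
Check: (v - proj_W(v)) · u_1 = 0  (should be 0).
Check: (v - proj_W(v)) · u_2 = 0  (should be 0).
Result: proj_W(v) = (-55/101, -70/101, -85/101).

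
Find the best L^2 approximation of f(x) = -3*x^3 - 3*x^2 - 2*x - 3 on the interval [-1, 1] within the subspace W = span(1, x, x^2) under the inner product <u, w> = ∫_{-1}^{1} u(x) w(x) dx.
g(x) = -3*x^2 - 19*x/5 - 3

The best approximation g ∈ W is the orthogonal projection of f onto W. Writing g = a_0 + a_1 x + a_2 x^2, the coefficients solve the normal equations G · a = b where
  G_{ij} = <φ_i, φ_j> and b_i = <f, φ_i>, with φ_0 = 1, φ_1 = x, φ_2 = x^2.
G =
  [2, 0, 2/3]
  [0, 2/3, 0]
  [2/3, 0, 2/5],
b = (-8, -38/15, -16/5).
Solving gives a_0 = -3, a_1 = -19/5, a_2 = -3, so
  g(x) = -3*x^2 - 19*x/5 - 3.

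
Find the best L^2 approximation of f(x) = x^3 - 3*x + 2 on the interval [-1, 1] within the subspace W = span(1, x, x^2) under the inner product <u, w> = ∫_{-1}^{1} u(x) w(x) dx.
g(x) = 2 - 12*x/5

The best approximation g ∈ W is the orthogonal projection of f onto W. Writing g = a_0 + a_1 x + a_2 x^2, the coefficients solve the normal equations G · a = b where
  G_{ij} = <φ_i, φ_j> and b_i = <f, φ_i>, with φ_0 = 1, φ_1 = x, φ_2 = x^2.
G =
  [2, 0, 2/3]
  [0, 2/3, 0]
  [2/3, 0, 2/5],
b = (4, -8/5, 4/3).
Solving gives a_0 = 2, a_1 = -12/5, a_2 = 0, so
  g(x) = 2 - 12*x/5.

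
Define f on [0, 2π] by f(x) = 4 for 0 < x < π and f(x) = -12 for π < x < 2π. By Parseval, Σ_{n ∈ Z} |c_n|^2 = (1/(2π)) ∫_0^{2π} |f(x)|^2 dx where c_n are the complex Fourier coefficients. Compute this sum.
Σ |c_n|^2 = 80

Parseval equates the L^2 energy of f (normalised by 1/(2π)) with the ℓ^2 sum of its Fourier coefficients: (1/(2π)) ∫_0^{2π} |f|^2 = Σ |c_n|^2.
Compute the left side: (1/(2π)) [∫_0^π 4^2 dx + ∫_π^{2π} (-12)^2 dx] = (1/(2π)) · (16π + 144π) = (16 + 144)/2 = 80.
So Σ_{n ∈ Z} |c_n|^2 = 80.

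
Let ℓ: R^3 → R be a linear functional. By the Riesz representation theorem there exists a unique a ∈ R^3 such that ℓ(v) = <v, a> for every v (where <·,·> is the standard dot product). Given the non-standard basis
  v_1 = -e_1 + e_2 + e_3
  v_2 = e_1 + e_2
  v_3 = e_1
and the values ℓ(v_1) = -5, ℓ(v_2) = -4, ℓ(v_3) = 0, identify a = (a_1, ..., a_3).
a = (0, -4, -1)

Write a = (a_1, ..., a_3) in the standard basis. For each basis vector v_i, ℓ(v_i) = <v_i, a> is a linear equation in the a_j's. Collect the n equations into a matrix system V a = ℓ, where row i of V is v_i (expressed in the standard basis). Since V is invertible (lower-triangular with 1s on the diagonal, up to permutation), solve by back-substitution:
  V =
[[-1, 1, 1],
 [1, 1, 0],
 [1, 0, 0]]
  V a = (-5, -4, 0)
Solving gives a = (0, -4, -1).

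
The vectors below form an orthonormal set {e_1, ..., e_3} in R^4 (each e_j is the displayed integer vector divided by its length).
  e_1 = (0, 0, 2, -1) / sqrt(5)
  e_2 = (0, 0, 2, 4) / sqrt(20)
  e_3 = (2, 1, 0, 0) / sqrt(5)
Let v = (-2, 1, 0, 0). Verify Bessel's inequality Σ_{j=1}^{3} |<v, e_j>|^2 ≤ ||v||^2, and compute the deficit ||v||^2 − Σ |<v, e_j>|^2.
Σ |<v, e_j>|^2 = 9/5; ||v||^2 = 5; deficit = 16/5

Write each e_j = u_j / sqrt(<u_j, u_j>) where u_j is the displayed integer vector. Then <v, e_j> = <v, u_j> / sqrt(<u_j, u_j>), so |<v, e_j>|^2 = <v, u_j>^2 / <u_j, u_j>.
Coefficients: <v, e_1> = 0/sqrt(5), <v, e_2> = 0/sqrt(20), <v, e_3> = -3/sqrt(5).
Square and sum: Σ |<v, e_j>|^2 = 9/5.
Compute ||v||^2 = v·v = 5.
Deficit = 5 − 9/5 = 16/5 ≥ 0, confirming Bessel's inequality. (The deficit equals ||v − Σ <v,e_j> e_j||^2, the squared distance from v to span{e_j}.)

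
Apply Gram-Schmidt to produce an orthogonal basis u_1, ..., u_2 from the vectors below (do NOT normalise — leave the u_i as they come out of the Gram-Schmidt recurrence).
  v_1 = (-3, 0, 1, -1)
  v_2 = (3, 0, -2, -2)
Orthogonal basis:
  u_1 = (-3, 0, 1, -1)
  u_2 = (6/11, 0, -13/11, -31/11)

Apply the Gram-Schmidt recurrence
  u_1 = v_1
  u_i = v_i − Σ_{j<i} ((v_i · u_j) / (u_j · u_j)) · u_j.

Step by step this gives:
  u_1 = (-3, 0, 1, -1)
  u_2 = (6/11, 0, -13/11, -31/11)

Orthogonality check:
  u_2 · u_1 = 0 (should be 0)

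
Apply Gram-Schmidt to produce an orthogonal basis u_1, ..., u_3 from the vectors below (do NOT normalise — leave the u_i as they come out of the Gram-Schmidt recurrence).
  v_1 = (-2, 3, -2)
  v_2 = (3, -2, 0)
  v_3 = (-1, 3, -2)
Orthogonal basis:
  u_1 = (-2, 3, -2)
  u_2 = (27/17, 2/17, -24/17)
  u_3 = (16/77, 24/77, 20/77)

Apply the Gram-Schmidt recurrence
  u_1 = v_1
  u_i = v_i − Σ_{j<i} ((v_i · u_j) / (u_j · u_j)) · u_j.

Step by step this gives:
  u_1 = (-2, 3, -2)
  u_2 = (27/17, 2/17, -24/17)
  u_3 = (16/77, 24/77, 20/77)

Orthogonality check:
  u_2 · u_1 = 0 (should be 0)
  u_3 · u_1 = 0 (should be 0)
  u_3 · u_2 = 0 (should be 0)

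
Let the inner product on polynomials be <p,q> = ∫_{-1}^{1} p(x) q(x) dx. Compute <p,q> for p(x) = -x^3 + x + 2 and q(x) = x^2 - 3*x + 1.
<p,q> = 68/15

Expand the product: p(x)·q(x) = -x^5 + 3*x^4 - x^2 - 5*x + 2.
∫_{-1}^{1} of each monomial x^k gives [2/(k+1) if k even, 0 if k odd]. Integrating term-by-term (or equivalently evaluating the antiderivative F(x) = -x^6/6 + 3*x^5/5 - x^3/3 - 5*x^2/2 + 2*x at the endpoints):
  F(1) − F(−1) = -2/5 − (-74/15) = 68/15.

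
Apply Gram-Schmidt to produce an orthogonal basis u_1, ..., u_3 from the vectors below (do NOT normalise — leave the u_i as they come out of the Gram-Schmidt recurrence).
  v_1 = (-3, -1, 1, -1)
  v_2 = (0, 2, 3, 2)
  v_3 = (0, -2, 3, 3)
Orthogonal basis:
  u_1 = (-3, -1, 1, -1)
  u_2 = (-1/4, 23/12, 37/12, 23/12)
  u_3 = (135/203, -629/203, 162/203, 386/203)

Apply the Gram-Schmidt recurrence
  u_1 = v_1
  u_i = v_i − Σ_{j<i} ((v_i · u_j) / (u_j · u_j)) · u_j.

Step by step this gives:
  u_1 = (-3, -1, 1, -1)
  u_2 = (-1/4, 23/12, 37/12, 23/12)
  u_3 = (135/203, -629/203, 162/203, 386/203)

Orthogonality check:
  u_2 · u_1 = 0 (should be 0)
  u_3 · u_1 = 0 (should be 0)
  u_3 · u_2 = 0 (should be 0)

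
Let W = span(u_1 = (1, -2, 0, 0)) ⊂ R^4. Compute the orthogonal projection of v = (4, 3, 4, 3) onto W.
proj_W(v) = (-2/5, 4/5, 0, 0)

Set up U = [u_1 | ... | u_1] ∈ R^(4×1). The projector onto W = col(U) is P = U (U^T U)^(-1) U^T.
Compute U^T U =
  [5],
and U^T v = (-2).
Solve U^T U · c = U^T v for the coefficients: c = (-2/5). The projection is proj_W(v) = U c.
Check: (v - proj_W(v)) · u_1 = 0  (should be 0).
Result: proj_W(v) = (-2/5, 4/5, 0, 0).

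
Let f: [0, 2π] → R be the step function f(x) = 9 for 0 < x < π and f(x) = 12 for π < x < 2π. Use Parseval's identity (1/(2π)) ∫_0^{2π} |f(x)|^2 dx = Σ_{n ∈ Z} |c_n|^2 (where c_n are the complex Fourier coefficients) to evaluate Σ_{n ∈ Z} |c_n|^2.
Σ |c_n|^2 = 225/2

Parseval equates the L^2 energy of f (normalised by 1/(2π)) with the ℓ^2 sum of its Fourier coefficients: (1/(2π)) ∫_0^{2π} |f|^2 = Σ |c_n|^2.
Compute the left side: (1/(2π)) [∫_0^π 9^2 dx + ∫_π^{2π} 12^2 dx] = (1/(2π)) · (81π + 144π) = (81 + 144)/2 = 225/2.
So Σ_{n ∈ Z} |c_n|^2 = 225/2.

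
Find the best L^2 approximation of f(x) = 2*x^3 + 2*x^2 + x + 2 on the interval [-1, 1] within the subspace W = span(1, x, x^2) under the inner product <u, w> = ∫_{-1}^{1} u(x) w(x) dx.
g(x) = 2*x^2 + 11*x/5 + 2

The best approximation g ∈ W is the orthogonal projection of f onto W. Writing g = a_0 + a_1 x + a_2 x^2, the coefficients solve the normal equations G · a = b where
  G_{ij} = <φ_i, φ_j> and b_i = <f, φ_i>, with φ_0 = 1, φ_1 = x, φ_2 = x^2.
G =
  [2, 0, 2/3]
  [0, 2/3, 0]
  [2/3, 0, 2/5],
b = (16/3, 22/15, 32/15).
Solving gives a_0 = 2, a_1 = 11/5, a_2 = 2, so
  g(x) = 2*x^2 + 11*x/5 + 2.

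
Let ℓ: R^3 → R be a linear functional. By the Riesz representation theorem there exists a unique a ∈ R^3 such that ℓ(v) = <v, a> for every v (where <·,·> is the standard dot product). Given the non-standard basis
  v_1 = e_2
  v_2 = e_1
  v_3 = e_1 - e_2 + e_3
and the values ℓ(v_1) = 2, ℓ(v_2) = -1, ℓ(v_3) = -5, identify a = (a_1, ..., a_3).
a = (-1, 2, -2)

Write a = (a_1, ..., a_3) in the standard basis. For each basis vector v_i, ℓ(v_i) = <v_i, a> is a linear equation in the a_j's. Collect the n equations into a matrix system V a = ℓ, where row i of V is v_i (expressed in the standard basis). Since V is invertible (lower-triangular with 1s on the diagonal, up to permutation), solve by back-substitution:
  V =
[[0, 1, 0],
 [1, 0, 0],
 [1, -1, 1]]
  V a = (2, -1, -5)
Solving gives a = (-1, 2, -2).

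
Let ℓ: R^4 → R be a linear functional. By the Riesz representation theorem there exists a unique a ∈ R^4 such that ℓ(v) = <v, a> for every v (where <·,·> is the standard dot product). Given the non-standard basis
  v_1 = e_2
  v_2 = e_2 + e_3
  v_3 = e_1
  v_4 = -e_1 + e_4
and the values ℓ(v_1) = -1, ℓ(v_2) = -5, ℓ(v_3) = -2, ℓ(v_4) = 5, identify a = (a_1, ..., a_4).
a = (-2, -1, -4, 3)

Write a = (a_1, ..., a_4) in the standard basis. For each basis vector v_i, ℓ(v_i) = <v_i, a> is a linear equation in the a_j's. Collect the n equations into a matrix system V a = ℓ, where row i of V is v_i (expressed in the standard basis). Since V is invertible (lower-triangular with 1s on the diagonal, up to permutation), solve by back-substitution:
  V =
[[0, 1, 0, 0],
 [0, 1, 1, 0],
 [1, 0, 0, 0],
 [-1, 0, 0, 1]]
  V a = (-1, -5, -2, 5)
Solving gives a = (-2, -1, -4, 3).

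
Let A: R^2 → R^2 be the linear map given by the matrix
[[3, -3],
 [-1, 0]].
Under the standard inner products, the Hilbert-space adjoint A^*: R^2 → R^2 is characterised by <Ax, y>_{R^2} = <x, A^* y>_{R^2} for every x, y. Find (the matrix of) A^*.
A^* = A^T =
[[3, -1],
 [-3, 0]]

For real matrices with standard dot products, the defining identity <Ax, y> = <x, A^* y> gives (Ax)^T y = x^T (A^*) y, i.e. x^T A^T y = x^T (A^*) y. Since this holds for all x, y, we must have A^* = A^T. Therefore
A^* =
[[3, -1],
 [-3, 0]].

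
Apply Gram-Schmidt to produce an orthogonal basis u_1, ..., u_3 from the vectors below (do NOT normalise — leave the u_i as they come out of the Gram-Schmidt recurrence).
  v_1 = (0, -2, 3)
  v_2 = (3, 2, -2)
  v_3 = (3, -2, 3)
Orthogonal basis:
  u_1 = (0, -2, 3)
  u_2 = (3, 6/13, 4/13)
  u_3 = (12/121, -54/121, -36/121)

Apply the Gram-Schmidt recurrence
  u_1 = v_1
  u_i = v_i − Σ_{j<i} ((v_i · u_j) / (u_j · u_j)) · u_j.

Step by step this gives:
  u_1 = (0, -2, 3)
  u_2 = (3, 6/13, 4/13)
  u_3 = (12/121, -54/121, -36/121)

Orthogonality check:
  u_2 · u_1 = 0 (should be 0)
  u_3 · u_1 = 0 (should be 0)
  u_3 · u_2 = 0 (should be 0)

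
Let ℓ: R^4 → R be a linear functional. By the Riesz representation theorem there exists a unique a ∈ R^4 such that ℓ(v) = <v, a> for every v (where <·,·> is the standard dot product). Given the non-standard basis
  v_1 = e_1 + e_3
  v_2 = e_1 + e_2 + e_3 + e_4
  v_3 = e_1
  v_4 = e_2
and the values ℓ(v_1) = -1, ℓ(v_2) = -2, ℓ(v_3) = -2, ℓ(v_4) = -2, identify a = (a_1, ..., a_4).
a = (-2, -2, 1, 1)

Write a = (a_1, ..., a_4) in the standard basis. For each basis vector v_i, ℓ(v_i) = <v_i, a> is a linear equation in the a_j's. Collect the n equations into a matrix system V a = ℓ, where row i of V is v_i (expressed in the standard basis). Since V is invertible (lower-triangular with 1s on the diagonal, up to permutation), solve by back-substitution:
  V =
[[1, 0, 1, 0],
 [1, 1, 1, 1],
 [1, 0, 0, 0],
 [0, 1, 0, 0]]
  V a = (-1, -2, -2, -2)
Solving gives a = (-2, -2, 1, 1).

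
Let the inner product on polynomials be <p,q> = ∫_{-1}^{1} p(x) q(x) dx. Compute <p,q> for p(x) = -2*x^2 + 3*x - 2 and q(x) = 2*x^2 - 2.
<p,q> = 32/5

Expand the product: p(x)·q(x) = -4*x^4 + 6*x^3 - 6*x + 4.
∫_{-1}^{1} of each monomial x^k gives [2/(k+1) if k even, 0 if k odd]. Integrating term-by-term (or equivalently evaluating the antiderivative F(x) = -4*x^5/5 + 3*x^4/2 - 3*x^2 + 4*x at the endpoints):
  F(1) − F(−1) = 17/10 − (-47/10) = 32/5.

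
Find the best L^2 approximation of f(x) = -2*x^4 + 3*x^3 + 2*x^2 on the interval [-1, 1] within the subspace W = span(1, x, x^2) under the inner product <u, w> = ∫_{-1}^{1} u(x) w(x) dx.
g(x) = 2*x^2/7 + 9*x/5 + 6/35

The best approximation g ∈ W is the orthogonal projection of f onto W. Writing g = a_0 + a_1 x + a_2 x^2, the coefficients solve the normal equations G · a = b where
  G_{ij} = <φ_i, φ_j> and b_i = <f, φ_i>, with φ_0 = 1, φ_1 = x, φ_2 = x^2.
G =
  [2, 0, 2/3]
  [0, 2/3, 0]
  [2/3, 0, 2/5],
b = (8/15, 6/5, 8/35).
Solving gives a_0 = 6/35, a_1 = 9/5, a_2 = 2/7, so
  g(x) = 2*x^2/7 + 9*x/5 + 6/35.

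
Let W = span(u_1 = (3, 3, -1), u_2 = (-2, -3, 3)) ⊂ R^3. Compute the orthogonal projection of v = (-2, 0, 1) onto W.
proj_W(v) = (-49/47, -105/94, 49/94)

Set up U = [u_1 | ... | u_2] ∈ R^(3×2). The projector onto W = col(U) is P = U (U^T U)^(-1) U^T.
Compute U^T U =
  [19, -18]
  [-18, 22],
and U^T v = (-7, 7).
Solve U^T U · c = U^T v for the coefficients: c = (-14/47, 7/94). The projection is proj_W(v) = U c.
Check: (v - proj_W(v)) · u_1 = 0  (should be 0).
Check: (v - proj_W(v)) · u_2 = 0  (should be 0).
Result: proj_W(v) = (-49/47, -105/94, 49/94).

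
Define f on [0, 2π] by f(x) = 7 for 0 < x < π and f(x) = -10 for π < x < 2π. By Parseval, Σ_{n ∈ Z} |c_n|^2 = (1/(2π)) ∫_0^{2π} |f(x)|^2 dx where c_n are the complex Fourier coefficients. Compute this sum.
Σ |c_n|^2 = 149/2

Parseval equates the L^2 energy of f (normalised by 1/(2π)) with the ℓ^2 sum of its Fourier coefficients: (1/(2π)) ∫_0^{2π} |f|^2 = Σ |c_n|^2.
Compute the left side: (1/(2π)) [∫_0^π 7^2 dx + ∫_π^{2π} (-10)^2 dx] = (1/(2π)) · (49π + 100π) = (49 + 100)/2 = 149/2.
So Σ_{n ∈ Z} |c_n|^2 = 149/2.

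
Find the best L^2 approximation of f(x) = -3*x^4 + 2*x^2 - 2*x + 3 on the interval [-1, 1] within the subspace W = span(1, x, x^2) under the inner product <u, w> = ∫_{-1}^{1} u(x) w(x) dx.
g(x) = -4*x^2/7 - 2*x + 114/35

The best approximation g ∈ W is the orthogonal projection of f onto W. Writing g = a_0 + a_1 x + a_2 x^2, the coefficients solve the normal equations G · a = b where
  G_{ij} = <φ_i, φ_j> and b_i = <f, φ_i>, with φ_0 = 1, φ_1 = x, φ_2 = x^2.
G =
  [2, 0, 2/3]
  [0, 2/3, 0]
  [2/3, 0, 2/5],
b = (92/15, -4/3, 68/35).
Solving gives a_0 = 114/35, a_1 = -2, a_2 = -4/7, so
  g(x) = -4*x^2/7 - 2*x + 114/35.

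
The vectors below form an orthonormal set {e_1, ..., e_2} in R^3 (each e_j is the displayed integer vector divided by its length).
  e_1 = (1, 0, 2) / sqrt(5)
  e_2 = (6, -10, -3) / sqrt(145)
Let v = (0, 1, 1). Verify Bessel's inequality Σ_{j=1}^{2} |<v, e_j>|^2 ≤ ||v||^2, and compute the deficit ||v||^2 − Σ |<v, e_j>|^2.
Σ |<v, e_j>|^2 = 57/29; ||v||^2 = 2; deficit = 1/29

Write each e_j = u_j / sqrt(<u_j, u_j>) where u_j is the displayed integer vector. Then <v, e_j> = <v, u_j> / sqrt(<u_j, u_j>), so |<v, e_j>|^2 = <v, u_j>^2 / <u_j, u_j>.
Coefficients: <v, e_1> = 2/sqrt(5), <v, e_2> = -13/sqrt(145).
Square and sum: Σ |<v, e_j>|^2 = 57/29.
Compute ||v||^2 = v·v = 2.
Deficit = 2 − 57/29 = 1/29 ≥ 0, confirming Bessel's inequality. (The deficit equals ||v − Σ <v,e_j> e_j||^2, the squared distance from v to span{e_j}.)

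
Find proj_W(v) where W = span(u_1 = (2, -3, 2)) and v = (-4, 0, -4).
proj_W(v) = (-32/17, 48/17, -32/17)

Set up U = [u_1 | ... | u_1] ∈ R^(3×1). The projector onto W = col(U) is P = U (U^T U)^(-1) U^T.
Compute U^T U =
  [17],
and U^T v = (-16).
Solve U^T U · c = U^T v for the coefficients: c = (-16/17). The projection is proj_W(v) = U c.
Check: (v - proj_W(v)) · u_1 = 0  (should be 0).
Result: proj_W(v) = (-32/17, 48/17, -32/17).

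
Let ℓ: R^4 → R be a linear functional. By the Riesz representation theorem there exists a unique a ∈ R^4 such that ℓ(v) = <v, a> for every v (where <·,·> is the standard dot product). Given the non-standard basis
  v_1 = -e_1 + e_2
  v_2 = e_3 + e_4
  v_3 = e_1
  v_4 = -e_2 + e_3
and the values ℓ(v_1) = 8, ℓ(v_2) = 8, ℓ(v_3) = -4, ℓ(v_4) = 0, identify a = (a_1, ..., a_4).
a = (-4, 4, 4, 4)

Write a = (a_1, ..., a_4) in the standard basis. For each basis vector v_i, ℓ(v_i) = <v_i, a> is a linear equation in the a_j's. Collect the n equations into a matrix system V a = ℓ, where row i of V is v_i (expressed in the standard basis). Since V is invertible (lower-triangular with 1s on the diagonal, up to permutation), solve by back-substitution:
  V =
[[-1, 1, 0, 0],
 [0, 0, 1, 1],
 [1, 0, 0, 0],
 [0, -1, 1, 0]]
  V a = (8, 8, -4, 0)
Solving gives a = (-4, 4, 4, 4).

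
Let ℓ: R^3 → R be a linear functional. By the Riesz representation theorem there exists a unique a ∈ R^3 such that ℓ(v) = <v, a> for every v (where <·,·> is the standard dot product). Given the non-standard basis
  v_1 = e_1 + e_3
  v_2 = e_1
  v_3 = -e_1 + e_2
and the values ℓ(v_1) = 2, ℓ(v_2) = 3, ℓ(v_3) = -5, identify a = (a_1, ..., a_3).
a = (3, -2, -1)

Write a = (a_1, ..., a_3) in the standard basis. For each basis vector v_i, ℓ(v_i) = <v_i, a> is a linear equation in the a_j's. Collect the n equations into a matrix system V a = ℓ, where row i of V is v_i (expressed in the standard basis). Since V is invertible (lower-triangular with 1s on the diagonal, up to permutation), solve by back-substitution:
  V =
[[1, 0, 1],
 [1, 0, 0],
 [-1, 1, 0]]
  V a = (2, 3, -5)
Solving gives a = (3, -2, -1).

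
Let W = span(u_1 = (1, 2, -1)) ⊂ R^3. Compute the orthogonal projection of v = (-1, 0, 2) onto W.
proj_W(v) = (-1/2, -1, 1/2)

Set up U = [u_1 | ... | u_1] ∈ R^(3×1). The projector onto W = col(U) is P = U (U^T U)^(-1) U^T.
Compute U^T U =
  [6],
and U^T v = (-3).
Solve U^T U · c = U^T v for the coefficients: c = (-1/2). The projection is proj_W(v) = U c.
Check: (v - proj_W(v)) · u_1 = 0  (should be 0).
Result: proj_W(v) = (-1/2, -1, 1/2).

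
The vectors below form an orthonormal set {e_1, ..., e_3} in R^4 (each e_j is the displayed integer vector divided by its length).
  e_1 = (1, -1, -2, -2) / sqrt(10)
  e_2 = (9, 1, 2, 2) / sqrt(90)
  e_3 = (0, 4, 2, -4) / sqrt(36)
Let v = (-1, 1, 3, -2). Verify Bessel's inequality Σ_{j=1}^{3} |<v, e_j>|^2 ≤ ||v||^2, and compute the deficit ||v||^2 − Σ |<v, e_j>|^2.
Σ |<v, e_j>|^2 = 11; ||v||^2 = 15; deficit = 4

Write each e_j = u_j / sqrt(<u_j, u_j>) where u_j is the displayed integer vector. Then <v, e_j> = <v, u_j> / sqrt(<u_j, u_j>), so |<v, e_j>|^2 = <v, u_j>^2 / <u_j, u_j>.
Coefficients: <v, e_1> = -4/sqrt(10), <v, e_2> = -6/sqrt(90), <v, e_3> = 18/sqrt(36).
Square and sum: Σ |<v, e_j>|^2 = 11.
Compute ||v||^2 = v·v = 15.
Deficit = 15 − 11 = 4 ≥ 0, confirming Bessel's inequality. (The deficit equals ||v − Σ <v,e_j> e_j||^2, the squared distance from v to span{e_j}.)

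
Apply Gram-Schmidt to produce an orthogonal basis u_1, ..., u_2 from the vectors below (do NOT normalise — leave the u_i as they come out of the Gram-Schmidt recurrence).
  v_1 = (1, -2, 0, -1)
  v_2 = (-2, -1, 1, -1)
Orthogonal basis:
  u_1 = (1, -2, 0, -1)
  u_2 = (-13/6, -2/3, 1, -5/6)

Apply the Gram-Schmidt recurrence
  u_1 = v_1
  u_i = v_i − Σ_{j<i} ((v_i · u_j) / (u_j · u_j)) · u_j.

Step by step this gives:
  u_1 = (1, -2, 0, -1)
  u_2 = (-13/6, -2/3, 1, -5/6)

Orthogonality check:
  u_2 · u_1 = 0 (should be 0)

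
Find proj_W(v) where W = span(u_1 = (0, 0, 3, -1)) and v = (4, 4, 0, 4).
proj_W(v) = (0, 0, -6/5, 2/5)

Set up U = [u_1 | ... | u_1] ∈ R^(4×1). The projector onto W = col(U) is P = U (U^T U)^(-1) U^T.
Compute U^T U =
  [10],
and U^T v = (-4).
Solve U^T U · c = U^T v for the coefficients: c = (-2/5). The projection is proj_W(v) = U c.
Check: (v - proj_W(v)) · u_1 = 0  (should be 0).
Result: proj_W(v) = (0, 0, -6/5, 2/5).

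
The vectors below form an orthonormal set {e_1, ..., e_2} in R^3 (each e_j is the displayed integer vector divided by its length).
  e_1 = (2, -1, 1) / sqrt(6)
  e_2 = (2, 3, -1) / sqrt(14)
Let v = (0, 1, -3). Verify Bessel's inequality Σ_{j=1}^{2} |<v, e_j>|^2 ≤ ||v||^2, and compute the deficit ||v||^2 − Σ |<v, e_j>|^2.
Σ |<v, e_j>|^2 = 110/21; ||v||^2 = 10; deficit = 100/21

Write each e_j = u_j / sqrt(<u_j, u_j>) where u_j is the displayed integer vector. Then <v, e_j> = <v, u_j> / sqrt(<u_j, u_j>), so |<v, e_j>|^2 = <v, u_j>^2 / <u_j, u_j>.
Coefficients: <v, e_1> = -4/sqrt(6), <v, e_2> = 6/sqrt(14).
Square and sum: Σ |<v, e_j>|^2 = 110/21.
Compute ||v||^2 = v·v = 10.
Deficit = 10 − 110/21 = 100/21 ≥ 0, confirming Bessel's inequality. (The deficit equals ||v − Σ <v,e_j> e_j||^2, the squared distance from v to span{e_j}.)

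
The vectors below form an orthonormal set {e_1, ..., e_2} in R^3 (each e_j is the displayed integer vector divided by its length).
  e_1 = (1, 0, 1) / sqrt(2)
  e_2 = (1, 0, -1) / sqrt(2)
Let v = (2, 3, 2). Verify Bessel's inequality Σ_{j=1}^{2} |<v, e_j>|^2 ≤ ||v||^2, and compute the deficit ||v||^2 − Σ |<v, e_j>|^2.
Σ |<v, e_j>|^2 = 8; ||v||^2 = 17; deficit = 9

Write each e_j = u_j / sqrt(<u_j, u_j>) where u_j is the displayed integer vector. Then <v, e_j> = <v, u_j> / sqrt(<u_j, u_j>), so |<v, e_j>|^2 = <v, u_j>^2 / <u_j, u_j>.
Coefficients: <v, e_1> = 4/sqrt(2), <v, e_2> = 0/sqrt(2).
Square and sum: Σ |<v, e_j>|^2 = 8.
Compute ||v||^2 = v·v = 17.
Deficit = 17 − 8 = 9 ≥ 0, confirming Bessel's inequality. (The deficit equals ||v − Σ <v,e_j> e_j||^2, the squared distance from v to span{e_j}.)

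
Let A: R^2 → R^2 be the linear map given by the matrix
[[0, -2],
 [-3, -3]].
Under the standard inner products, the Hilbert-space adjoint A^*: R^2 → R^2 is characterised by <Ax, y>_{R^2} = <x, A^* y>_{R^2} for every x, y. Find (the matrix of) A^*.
A^* = A^T =
[[0, -3],
 [-2, -3]]

For real matrices with standard dot products, the defining identity <Ax, y> = <x, A^* y> gives (Ax)^T y = x^T (A^*) y, i.e. x^T A^T y = x^T (A^*) y. Since this holds for all x, y, we must have A^* = A^T. Therefore
A^* =
[[0, -3],
 [-2, -3]].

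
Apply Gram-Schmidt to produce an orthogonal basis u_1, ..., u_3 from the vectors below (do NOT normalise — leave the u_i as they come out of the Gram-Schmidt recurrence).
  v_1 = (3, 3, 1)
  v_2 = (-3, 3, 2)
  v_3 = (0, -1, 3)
Orthogonal basis:
  u_1 = (3, 3, 1)
  u_2 = (-63/19, 51/19, 36/19)
  u_3 = (21/46, -63/46, 63/23)

Apply the Gram-Schmidt recurrence
  u_1 = v_1
  u_i = v_i − Σ_{j<i} ((v_i · u_j) / (u_j · u_j)) · u_j.

Step by step this gives:
  u_1 = (3, 3, 1)
  u_2 = (-63/19, 51/19, 36/19)
  u_3 = (21/46, -63/46, 63/23)

Orthogonality check:
  u_2 · u_1 = 0 (should be 0)
  u_3 · u_1 = 0 (should be 0)
  u_3 · u_2 = 0 (should be 0)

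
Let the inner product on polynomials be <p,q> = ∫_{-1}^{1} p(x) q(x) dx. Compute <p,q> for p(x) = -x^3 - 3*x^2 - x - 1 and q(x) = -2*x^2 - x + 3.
<p,q> = -36/5

Expand the product: p(x)·q(x) = 2*x^5 + 7*x^4 + 2*x^3 - 6*x^2 - 2*x - 3.
∫_{-1}^{1} of each monomial x^k gives [2/(k+1) if k even, 0 if k odd]. Integrating term-by-term (or equivalently evaluating the antiderivative F(x) = x^6/3 + 7*x^5/5 + x^4/2 - 2*x^3 - x^2 - 3*x at the endpoints):
  F(1) − F(−1) = -113/30 − (103/30) = -36/5.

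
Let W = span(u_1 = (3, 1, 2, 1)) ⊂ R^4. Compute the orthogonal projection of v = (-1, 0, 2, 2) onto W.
proj_W(v) = (3/5, 1/5, 2/5, 1/5)

Set up U = [u_1 | ... | u_1] ∈ R^(4×1). The projector onto W = col(U) is P = U (U^T U)^(-1) U^T.
Compute U^T U =
  [15],
and U^T v = (3).
Solve U^T U · c = U^T v for the coefficients: c = (1/5). The projection is proj_W(v) = U c.
Check: (v - proj_W(v)) · u_1 = 0  (should be 0).
Result: proj_W(v) = (3/5, 1/5, 2/5, 1/5).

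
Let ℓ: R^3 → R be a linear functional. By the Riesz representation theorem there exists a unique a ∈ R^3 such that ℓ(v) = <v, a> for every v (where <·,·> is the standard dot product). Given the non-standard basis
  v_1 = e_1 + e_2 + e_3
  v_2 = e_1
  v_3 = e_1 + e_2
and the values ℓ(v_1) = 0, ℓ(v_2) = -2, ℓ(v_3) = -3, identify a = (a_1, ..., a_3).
a = (-2, -1, 3)

Write a = (a_1, ..., a_3) in the standard basis. For each basis vector v_i, ℓ(v_i) = <v_i, a> is a linear equation in the a_j's. Collect the n equations into a matrix system V a = ℓ, where row i of V is v_i (expressed in the standard basis). Since V is invertible (lower-triangular with 1s on the diagonal, up to permutation), solve by back-substitution:
  V =
[[1, 1, 1],
 [1, 0, 0],
 [1, 1, 0]]
  V a = (0, -2, -3)
Solving gives a = (-2, -1, 3).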